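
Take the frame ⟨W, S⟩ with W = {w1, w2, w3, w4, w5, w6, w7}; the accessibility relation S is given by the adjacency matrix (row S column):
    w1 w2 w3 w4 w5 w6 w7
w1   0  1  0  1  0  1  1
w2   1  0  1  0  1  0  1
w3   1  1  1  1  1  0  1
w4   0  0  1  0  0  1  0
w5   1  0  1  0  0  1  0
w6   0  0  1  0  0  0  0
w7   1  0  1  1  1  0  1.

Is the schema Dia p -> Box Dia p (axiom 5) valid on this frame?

By correspondence theory, 5 is valid on a frame iff S is Euclidean.
Euclidean: no — w1 S w2 and w1 S w4, but not w2 S w4.

No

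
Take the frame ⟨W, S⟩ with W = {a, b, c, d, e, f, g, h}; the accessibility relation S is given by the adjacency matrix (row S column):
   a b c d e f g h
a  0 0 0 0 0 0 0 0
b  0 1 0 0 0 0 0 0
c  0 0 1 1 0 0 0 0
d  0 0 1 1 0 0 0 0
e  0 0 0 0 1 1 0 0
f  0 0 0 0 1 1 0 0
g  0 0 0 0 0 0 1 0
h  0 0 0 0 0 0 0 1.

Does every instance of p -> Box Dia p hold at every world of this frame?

By correspondence theory, B is valid on a frame iff S is symmetric.
Symmetric: yes — every pair in S has its reverse in S.

Yes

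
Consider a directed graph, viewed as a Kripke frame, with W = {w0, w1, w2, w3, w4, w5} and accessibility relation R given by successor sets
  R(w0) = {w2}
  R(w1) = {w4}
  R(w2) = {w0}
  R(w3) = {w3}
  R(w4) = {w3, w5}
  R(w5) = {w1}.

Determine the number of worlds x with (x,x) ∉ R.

5

Enumerating: w0, w1, w2, w4, w5.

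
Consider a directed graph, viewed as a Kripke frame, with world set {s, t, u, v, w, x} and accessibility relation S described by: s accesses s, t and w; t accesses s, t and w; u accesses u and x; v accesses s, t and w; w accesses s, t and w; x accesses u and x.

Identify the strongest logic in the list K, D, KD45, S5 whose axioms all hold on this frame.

Serial (axiom D): yes — every world has a successor (e.g. s S s).
Euclidean (axiom 5): yes — any two successors of a common world are S-related.
Transitive (axiom 4): yes — every two-step S-path is closed by a direct edge.
Reflexive (axiom T): no — v is not related to itself.
So F validates K, D, KD45; S5 would additionally require S to be reflexive. The strongest is KD45.

KD45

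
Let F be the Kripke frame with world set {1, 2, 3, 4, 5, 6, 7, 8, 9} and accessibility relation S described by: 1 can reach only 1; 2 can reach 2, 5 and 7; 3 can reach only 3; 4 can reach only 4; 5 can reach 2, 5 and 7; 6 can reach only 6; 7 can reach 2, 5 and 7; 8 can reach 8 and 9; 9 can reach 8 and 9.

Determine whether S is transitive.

Transitive: yes — every two-step S-path is closed by a direct edge.

Yes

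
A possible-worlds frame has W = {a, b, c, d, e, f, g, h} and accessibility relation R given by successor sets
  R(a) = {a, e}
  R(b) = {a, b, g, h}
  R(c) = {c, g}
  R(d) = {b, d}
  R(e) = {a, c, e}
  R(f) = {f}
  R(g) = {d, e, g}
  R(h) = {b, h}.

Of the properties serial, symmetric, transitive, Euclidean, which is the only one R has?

serial

Serial: yes — every world has a successor (e.g. a R a).
Symmetric: no — b R a but not a R b.
Transitive: no — a R e and e R c, but not a R c.
Euclidean: no — b R a and b R g, but not a R g.
Only serial holds.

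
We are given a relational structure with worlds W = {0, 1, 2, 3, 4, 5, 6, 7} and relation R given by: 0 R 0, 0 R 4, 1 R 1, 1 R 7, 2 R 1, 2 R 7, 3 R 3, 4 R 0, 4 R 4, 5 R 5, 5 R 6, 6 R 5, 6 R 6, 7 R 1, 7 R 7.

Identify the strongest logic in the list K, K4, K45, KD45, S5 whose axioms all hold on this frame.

Transitive (axiom 4): yes — every two-step R-path is closed by a direct edge.
Euclidean (axiom 5): yes — any two successors of a common world are R-related.
Serial (axiom D): yes — every world has a successor (e.g. 0 R 0).
Reflexive (axiom T): no — 2 is not related to itself.
So F validates K, K4, K45, KD45; S5 would additionally require R to be reflexive. The strongest is KD45.

KD45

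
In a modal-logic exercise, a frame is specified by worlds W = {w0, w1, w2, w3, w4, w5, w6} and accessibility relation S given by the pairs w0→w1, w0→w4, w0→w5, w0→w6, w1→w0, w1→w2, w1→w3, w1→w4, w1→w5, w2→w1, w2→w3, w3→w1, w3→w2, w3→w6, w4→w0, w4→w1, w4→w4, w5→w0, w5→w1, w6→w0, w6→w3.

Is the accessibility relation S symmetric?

Yes

Symmetric: yes — every pair in S has its reverse in S.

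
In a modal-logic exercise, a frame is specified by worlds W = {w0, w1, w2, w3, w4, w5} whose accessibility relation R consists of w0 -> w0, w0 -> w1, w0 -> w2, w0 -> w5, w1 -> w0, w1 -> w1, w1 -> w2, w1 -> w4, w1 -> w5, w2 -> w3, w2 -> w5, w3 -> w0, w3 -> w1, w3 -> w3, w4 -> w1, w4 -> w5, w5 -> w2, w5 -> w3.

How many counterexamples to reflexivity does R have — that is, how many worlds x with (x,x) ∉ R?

3

Enumerating: w2, w4, w5.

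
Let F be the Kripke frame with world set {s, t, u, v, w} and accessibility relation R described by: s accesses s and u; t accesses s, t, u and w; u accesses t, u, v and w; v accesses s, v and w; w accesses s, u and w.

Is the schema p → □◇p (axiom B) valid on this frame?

The schema B characterises exactly the symmetric frames.
Symmetric: no — s R u but not u R s.

No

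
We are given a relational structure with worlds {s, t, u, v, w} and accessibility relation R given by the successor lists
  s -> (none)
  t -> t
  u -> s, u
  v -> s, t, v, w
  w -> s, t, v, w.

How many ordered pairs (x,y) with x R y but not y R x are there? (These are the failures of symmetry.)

Enumerating: (u,s), (v,s), (v,t), (w,s), (w,t).

5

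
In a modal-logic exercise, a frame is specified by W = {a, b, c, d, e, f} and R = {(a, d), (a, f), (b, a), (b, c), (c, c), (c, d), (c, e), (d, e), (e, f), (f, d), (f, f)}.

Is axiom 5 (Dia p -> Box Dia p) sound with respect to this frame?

The schema 5 characterises exactly the Euclidean frames.
Euclidean: no — a R d and a R f, but not d R f.

No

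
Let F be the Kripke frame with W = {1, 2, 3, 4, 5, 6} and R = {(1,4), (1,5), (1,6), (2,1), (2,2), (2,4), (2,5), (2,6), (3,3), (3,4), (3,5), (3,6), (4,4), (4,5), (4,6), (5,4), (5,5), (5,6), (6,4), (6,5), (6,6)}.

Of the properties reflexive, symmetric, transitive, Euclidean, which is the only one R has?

Reflexive: no — 1 is not related to itself.
Symmetric: no — 1 R 4 but not 4 R 1.
Transitive: yes — every two-step R-path is closed by a direct edge.
Euclidean: no — 2 R 4 and 2 R 1, but not 4 R 1.
Only transitive holds.

transitive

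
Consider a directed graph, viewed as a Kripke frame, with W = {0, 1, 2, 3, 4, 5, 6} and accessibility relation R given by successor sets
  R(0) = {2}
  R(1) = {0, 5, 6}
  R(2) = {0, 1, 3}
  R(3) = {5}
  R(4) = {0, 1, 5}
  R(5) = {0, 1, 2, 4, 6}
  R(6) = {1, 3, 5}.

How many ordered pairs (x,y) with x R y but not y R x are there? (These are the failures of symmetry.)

Enumerating: (1,0), (2,1), (2,3), (3,5), (4,0), (4,1), (5,0), (5,2), (6,3).

9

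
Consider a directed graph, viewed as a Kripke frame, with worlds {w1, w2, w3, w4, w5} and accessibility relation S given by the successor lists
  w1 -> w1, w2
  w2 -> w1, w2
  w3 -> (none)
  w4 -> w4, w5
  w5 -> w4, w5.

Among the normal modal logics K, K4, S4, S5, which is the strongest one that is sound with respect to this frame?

K4

Transitive (axiom 4): yes — every two-step S-path is closed by a direct edge.
Reflexive (axiom T): no — w3 is not related to itself.
Euclidean (axiom 5): yes — any two successors of a common world are S-related.
So F validates K, K4; S4 would additionally require S to be reflexive. The strongest is K4.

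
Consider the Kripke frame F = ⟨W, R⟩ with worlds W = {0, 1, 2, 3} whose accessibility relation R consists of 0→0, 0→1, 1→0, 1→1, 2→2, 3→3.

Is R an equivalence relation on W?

Reflexive: yes — every world is R-related to itself.
Symmetric: yes — every pair in R has its reverse in R.
Transitive: yes — every two-step R-path is closed by a direct edge.
So R is an equivalence relation.

Yes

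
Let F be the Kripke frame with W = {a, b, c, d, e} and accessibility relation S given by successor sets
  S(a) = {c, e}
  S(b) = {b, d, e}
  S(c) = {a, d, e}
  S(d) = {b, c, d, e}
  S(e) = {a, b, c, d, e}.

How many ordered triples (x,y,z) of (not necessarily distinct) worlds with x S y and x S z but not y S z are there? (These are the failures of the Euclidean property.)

15

Enumerating: (a,c,c), (c,a,a), (c,a,d), (c,d,a), (d,b,c), (d,c,b), (d,c,c), (e,a,a), (e,a,b), (e,a,d), (e,b,a), (e,b,c), (e,c,b), (e,c,c), (e,d,a).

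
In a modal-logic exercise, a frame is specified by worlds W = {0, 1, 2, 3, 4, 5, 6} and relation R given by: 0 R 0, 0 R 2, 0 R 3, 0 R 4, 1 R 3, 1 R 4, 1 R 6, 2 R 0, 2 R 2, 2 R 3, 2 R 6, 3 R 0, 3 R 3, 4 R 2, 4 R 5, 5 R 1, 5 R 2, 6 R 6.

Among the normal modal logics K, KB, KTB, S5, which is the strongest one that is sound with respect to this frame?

Symmetric (axiom B): no — 0 R 4 but not 4 R 0.
Reflexive (axiom T): no — 1 is not related to itself.
Euclidean (axiom 5): no — 0 R 2 and 0 R 4, but not 2 R 4.
So F validates K; KB would additionally require R to be symmetric. The strongest is K.

K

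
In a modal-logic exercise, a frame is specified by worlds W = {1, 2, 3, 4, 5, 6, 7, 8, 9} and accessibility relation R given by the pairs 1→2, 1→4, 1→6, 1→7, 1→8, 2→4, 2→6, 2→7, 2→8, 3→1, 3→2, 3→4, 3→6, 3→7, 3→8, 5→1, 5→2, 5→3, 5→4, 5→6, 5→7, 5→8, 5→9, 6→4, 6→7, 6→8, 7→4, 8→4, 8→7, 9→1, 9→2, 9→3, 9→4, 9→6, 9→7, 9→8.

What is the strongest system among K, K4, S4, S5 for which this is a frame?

K4

Transitive (axiom 4): yes — every two-step R-path is closed by a direct edge.
Reflexive (axiom T): no — 1 is not related to itself.
Euclidean (axiom 5): no — 1 R 4 and 1 R 2, but not 4 R 2.
So F validates K, K4; S4 would additionally require R to be reflexive. The strongest is K4.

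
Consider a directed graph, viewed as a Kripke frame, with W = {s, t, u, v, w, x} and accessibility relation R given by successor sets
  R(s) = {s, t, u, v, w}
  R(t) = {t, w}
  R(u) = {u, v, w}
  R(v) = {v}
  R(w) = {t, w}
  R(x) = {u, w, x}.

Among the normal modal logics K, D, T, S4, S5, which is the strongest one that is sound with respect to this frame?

Serial (axiom D): yes — every world has a successor (e.g. s R s).
Reflexive (axiom T): yes — every world is R-related to itself.
Transitive (axiom 4): no — u R w and w R t, but not u R t.
Euclidean (axiom 5): no — s R t and s R u, but not t R u.
So F validates K, D, T; S4 would additionally require R to be transitive. The strongest is T.

T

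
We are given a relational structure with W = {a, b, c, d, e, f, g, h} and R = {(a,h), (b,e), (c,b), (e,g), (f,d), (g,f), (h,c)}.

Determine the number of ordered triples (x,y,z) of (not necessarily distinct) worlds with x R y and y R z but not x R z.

Enumerating: (a,h,c), (b,e,g), (c,b,e), (e,g,f), (g,f,d), (h,c,b).

6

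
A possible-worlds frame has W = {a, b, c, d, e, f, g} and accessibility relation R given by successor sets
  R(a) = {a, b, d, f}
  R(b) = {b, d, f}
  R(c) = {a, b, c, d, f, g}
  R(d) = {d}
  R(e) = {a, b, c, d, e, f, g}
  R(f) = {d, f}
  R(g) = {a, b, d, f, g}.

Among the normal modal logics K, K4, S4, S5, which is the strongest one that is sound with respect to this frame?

S4

Transitive (axiom 4): yes — every two-step R-path is closed by a direct edge.
Reflexive (axiom T): yes — every world is R-related to itself.
Euclidean (axiom 5): no — a R d and a R b, but not d R b.
So F validates K, K4, S4; S5 would additionally require R to be Euclidean. The strongest is S4.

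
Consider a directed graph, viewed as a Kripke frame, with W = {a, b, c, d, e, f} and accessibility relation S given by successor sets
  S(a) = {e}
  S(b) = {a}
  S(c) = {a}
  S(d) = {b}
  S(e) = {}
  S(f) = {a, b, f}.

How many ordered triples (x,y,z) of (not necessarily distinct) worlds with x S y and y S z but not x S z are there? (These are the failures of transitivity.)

Enumerating: (b,a,e), (c,a,e), (d,b,a), (f,a,e).

4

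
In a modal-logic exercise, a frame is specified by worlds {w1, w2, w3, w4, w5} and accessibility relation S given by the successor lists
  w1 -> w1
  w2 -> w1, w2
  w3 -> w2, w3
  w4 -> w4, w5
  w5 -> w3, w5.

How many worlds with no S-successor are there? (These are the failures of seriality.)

0

S is serial; there are no such worlds.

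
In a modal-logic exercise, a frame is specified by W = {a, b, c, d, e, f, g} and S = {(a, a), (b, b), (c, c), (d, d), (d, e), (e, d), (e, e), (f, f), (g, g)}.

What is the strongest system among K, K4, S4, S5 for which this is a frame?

Transitive (axiom 4): yes — every two-step S-path is closed by a direct edge.
Reflexive (axiom T): yes — every world is S-related to itself.
Euclidean (axiom 5): yes — any two successors of a common world are S-related.
So F validates K, K4, S4, S5. The strongest is S5.

S5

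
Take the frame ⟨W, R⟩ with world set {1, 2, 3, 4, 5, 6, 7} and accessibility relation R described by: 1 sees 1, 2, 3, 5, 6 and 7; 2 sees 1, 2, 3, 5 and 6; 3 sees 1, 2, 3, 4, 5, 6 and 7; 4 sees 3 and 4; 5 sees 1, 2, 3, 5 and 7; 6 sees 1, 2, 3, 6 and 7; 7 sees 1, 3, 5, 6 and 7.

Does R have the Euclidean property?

No

Euclidean: no — 1 R 2 and 1 R 7, but not 2 R 7.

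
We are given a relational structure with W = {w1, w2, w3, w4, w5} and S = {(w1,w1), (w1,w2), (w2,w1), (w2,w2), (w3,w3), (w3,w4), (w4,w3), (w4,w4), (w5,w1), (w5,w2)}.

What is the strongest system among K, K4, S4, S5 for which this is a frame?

Transitive (axiom 4): yes — every two-step S-path is closed by a direct edge.
Reflexive (axiom T): no — w5 is not related to itself.
Euclidean (axiom 5): yes — any two successors of a common world are S-related.
So F validates K, K4; S4 would additionally require S to be reflexive. The strongest is K4.

K4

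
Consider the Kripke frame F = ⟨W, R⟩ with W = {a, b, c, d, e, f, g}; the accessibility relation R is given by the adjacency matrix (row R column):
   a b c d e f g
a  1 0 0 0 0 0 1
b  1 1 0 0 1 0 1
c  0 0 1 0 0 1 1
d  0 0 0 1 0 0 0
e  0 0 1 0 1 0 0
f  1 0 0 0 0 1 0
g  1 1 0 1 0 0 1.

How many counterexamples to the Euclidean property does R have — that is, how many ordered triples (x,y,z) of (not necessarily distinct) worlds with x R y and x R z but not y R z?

18

Enumerating: (b,a,b), (b,a,e), (b,e,a), (b,e,b), (b,e,g), (b,g,e), (c,f,c), (c,f,g), (c,g,c), (c,g,f), (e,c,e), (f,a,f), (g,a,b), (g,a,d), (g,b,d), (g,d,a), (g,d,b), (g,d,g).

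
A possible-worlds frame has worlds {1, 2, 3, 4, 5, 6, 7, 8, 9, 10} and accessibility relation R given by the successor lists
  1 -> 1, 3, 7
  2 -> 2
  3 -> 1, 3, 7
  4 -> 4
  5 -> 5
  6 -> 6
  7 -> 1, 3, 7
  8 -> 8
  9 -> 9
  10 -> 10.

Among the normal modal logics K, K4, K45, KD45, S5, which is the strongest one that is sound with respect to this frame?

Transitive (axiom 4): yes — every two-step R-path is closed by a direct edge.
Euclidean (axiom 5): yes — any two successors of a common world are R-related.
Serial (axiom D): yes — every world has a successor (e.g. 1 R 1).
Reflexive (axiom T): yes — every world is R-related to itself.
So F validates K, K4, K45, KD45, S5. The strongest is S5.

S5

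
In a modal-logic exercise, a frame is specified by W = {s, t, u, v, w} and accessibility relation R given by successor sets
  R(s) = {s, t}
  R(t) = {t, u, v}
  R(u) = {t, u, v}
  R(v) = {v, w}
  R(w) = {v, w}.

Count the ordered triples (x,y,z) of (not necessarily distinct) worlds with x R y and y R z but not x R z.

4

Enumerating: (s,t,u), (s,t,v), (t,v,w), (u,v,w).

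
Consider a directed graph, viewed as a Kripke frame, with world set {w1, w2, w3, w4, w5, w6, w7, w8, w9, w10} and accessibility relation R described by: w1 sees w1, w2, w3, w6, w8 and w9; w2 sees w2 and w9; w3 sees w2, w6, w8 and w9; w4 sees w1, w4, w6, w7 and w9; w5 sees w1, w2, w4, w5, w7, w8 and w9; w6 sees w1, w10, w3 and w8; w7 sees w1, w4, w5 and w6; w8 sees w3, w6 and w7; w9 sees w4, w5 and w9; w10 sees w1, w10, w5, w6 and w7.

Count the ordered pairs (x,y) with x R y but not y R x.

19

Enumerating: (w1,w2), (w1,w3), (w1,w8), (w1,w9), (w10,w1), (w10,w5), (w10,w7), (w2,w9), (w3,w2), (w3,w9), (w4,w1), (w4,w6), … and 7 more.
Total: 19.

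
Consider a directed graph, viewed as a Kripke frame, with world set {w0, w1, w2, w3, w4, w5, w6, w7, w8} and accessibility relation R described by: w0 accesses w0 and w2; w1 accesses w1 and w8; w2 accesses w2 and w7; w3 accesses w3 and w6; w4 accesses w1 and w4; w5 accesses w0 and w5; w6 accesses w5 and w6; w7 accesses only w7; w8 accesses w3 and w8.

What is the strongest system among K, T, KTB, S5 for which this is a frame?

T

Reflexive (axiom T): yes — every world is R-related to itself.
Symmetric (axiom B): no — w0 R w2 but not w2 R w0.
Euclidean (axiom 5): no — w0 R w2 and w0 R w0, but not w2 R w0.
So F validates K, T; KTB would additionally require R to be symmetric. The strongest is T.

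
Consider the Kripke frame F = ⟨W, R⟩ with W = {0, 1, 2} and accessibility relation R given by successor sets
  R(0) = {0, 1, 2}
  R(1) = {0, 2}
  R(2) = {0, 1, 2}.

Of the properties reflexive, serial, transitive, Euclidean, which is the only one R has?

serial

Reflexive: no — 1 is not related to itself.
Serial: yes — every world has a successor (e.g. 0 R 0).
Transitive: no — 1 R 0 and 0 R 1, but not 1 R 1.
Euclidean: no — 0 R 1 and 0 R 1, but not 1 R 1.
Only serial holds.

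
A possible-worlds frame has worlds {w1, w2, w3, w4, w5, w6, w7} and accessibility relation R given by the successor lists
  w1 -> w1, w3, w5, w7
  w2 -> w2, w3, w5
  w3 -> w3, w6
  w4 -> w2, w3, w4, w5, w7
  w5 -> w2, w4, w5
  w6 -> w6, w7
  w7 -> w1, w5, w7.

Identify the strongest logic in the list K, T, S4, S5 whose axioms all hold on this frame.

Reflexive (axiom T): yes — every world is R-related to itself.
Transitive (axiom 4): no — w1 R w3 and w3 R w6, but not w1 R w6.
Euclidean (axiom 5): no — w1 R w3 and w1 R w5, but not w3 R w5.
So F validates K, T; S4 would additionally require R to be transitive. The strongest is T.

T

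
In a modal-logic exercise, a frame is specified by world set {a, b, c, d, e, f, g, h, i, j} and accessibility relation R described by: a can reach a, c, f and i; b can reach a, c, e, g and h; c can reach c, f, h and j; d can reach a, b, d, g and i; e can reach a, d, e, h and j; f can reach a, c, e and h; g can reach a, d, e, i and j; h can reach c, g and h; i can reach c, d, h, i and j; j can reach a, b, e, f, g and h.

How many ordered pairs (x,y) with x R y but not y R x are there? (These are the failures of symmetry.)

26

Enumerating: (a,c), (a,i), (b,a), (b,c), (b,e), (b,g), (b,h), (c,j), (d,a), (d,b), (e,a), (e,d), … and 14 more.
Total: 26.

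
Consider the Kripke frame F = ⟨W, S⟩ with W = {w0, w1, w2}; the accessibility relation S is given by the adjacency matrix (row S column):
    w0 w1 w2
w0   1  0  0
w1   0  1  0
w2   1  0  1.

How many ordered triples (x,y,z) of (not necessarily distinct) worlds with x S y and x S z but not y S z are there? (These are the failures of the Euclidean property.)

1

Enumerating: (w2,w0,w2).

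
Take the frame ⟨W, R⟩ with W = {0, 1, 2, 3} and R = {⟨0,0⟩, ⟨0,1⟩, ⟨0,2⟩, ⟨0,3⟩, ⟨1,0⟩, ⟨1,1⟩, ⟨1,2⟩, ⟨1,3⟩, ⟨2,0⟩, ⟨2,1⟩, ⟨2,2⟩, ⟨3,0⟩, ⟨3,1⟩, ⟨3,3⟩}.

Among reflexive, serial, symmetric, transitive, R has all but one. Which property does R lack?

transitive

Reflexive: yes — every world is R-related to itself.
Serial: yes — every world has a successor (e.g. 0 R 0).
Symmetric: yes — every pair in R has its reverse in R.
Transitive: no — 2 R 0 and 0 R 3, but not 2 R 3.
Only transitive fails.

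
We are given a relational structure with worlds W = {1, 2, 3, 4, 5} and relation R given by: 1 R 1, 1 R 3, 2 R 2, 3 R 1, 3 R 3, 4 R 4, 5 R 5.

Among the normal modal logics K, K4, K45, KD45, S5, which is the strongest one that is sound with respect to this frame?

Transitive (axiom 4): yes — every two-step R-path is closed by a direct edge.
Euclidean (axiom 5): yes — any two successors of a common world are R-related.
Serial (axiom D): yes — every world has a successor (e.g. 1 R 1).
Reflexive (axiom T): yes — every world is R-related to itself.
So F validates K, K4, K45, KD45, S5. The strongest is S5.

S5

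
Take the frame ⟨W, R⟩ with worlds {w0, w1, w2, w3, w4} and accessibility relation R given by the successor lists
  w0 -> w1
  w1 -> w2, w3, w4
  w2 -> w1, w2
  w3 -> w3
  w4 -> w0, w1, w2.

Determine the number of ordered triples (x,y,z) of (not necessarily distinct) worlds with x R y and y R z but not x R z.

Enumerating: (w0,w1,w2), (w0,w1,w3), (w0,w1,w4), (w1,w2,w1), (w1,w4,w0), (w1,w4,w1), (w2,w1,w3), (w2,w1,w4), (w4,w1,w3), (w4,w1,w4).

10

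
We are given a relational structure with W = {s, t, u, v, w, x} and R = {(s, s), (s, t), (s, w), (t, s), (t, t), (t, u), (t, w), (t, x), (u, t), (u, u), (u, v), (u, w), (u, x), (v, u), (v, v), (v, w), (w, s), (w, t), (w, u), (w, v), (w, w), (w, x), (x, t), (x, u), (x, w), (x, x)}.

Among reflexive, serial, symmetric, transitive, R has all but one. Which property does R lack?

Reflexive: yes — every world is R-related to itself.
Serial: yes — every world has a successor (e.g. s R s).
Symmetric: yes — every pair in R has its reverse in R.
Transitive: no — s R t and t R u, but not s R u.
Only transitive fails.

transitive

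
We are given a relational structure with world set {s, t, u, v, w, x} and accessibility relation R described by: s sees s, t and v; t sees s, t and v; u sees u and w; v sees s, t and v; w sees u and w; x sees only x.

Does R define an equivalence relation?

Reflexive: yes — every world is R-related to itself.
Symmetric: yes — every pair in R has its reverse in R.
Transitive: yes — every two-step R-path is closed by a direct edge.
So R is an equivalence relation.

Yes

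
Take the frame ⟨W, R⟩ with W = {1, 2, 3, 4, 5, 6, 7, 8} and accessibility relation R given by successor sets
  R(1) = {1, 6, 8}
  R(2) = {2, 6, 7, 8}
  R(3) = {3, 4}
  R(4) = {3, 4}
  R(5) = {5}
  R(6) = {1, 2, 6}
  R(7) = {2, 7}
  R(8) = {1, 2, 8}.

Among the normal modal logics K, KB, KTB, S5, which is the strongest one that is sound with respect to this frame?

Symmetric (axiom B): yes — every pair in R has its reverse in R.
Reflexive (axiom T): yes — every world is R-related to itself.
Euclidean (axiom 5): no — 1 R 6 and 1 R 8, but not 6 R 8.
So F validates K, KB, KTB; S5 would additionally require R to be Euclidean. The strongest is KTB.

KTB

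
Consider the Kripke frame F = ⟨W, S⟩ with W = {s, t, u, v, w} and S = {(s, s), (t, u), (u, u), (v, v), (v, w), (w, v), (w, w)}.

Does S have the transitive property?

Yes

Transitive: yes — every two-step S-path is closed by a direct edge.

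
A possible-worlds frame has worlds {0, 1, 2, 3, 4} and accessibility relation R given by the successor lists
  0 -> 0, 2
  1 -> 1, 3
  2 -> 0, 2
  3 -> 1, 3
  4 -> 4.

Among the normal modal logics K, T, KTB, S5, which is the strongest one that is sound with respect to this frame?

S5

Reflexive (axiom T): yes — every world is R-related to itself.
Symmetric (axiom B): yes — every pair in R has its reverse in R.
Euclidean (axiom 5): yes — any two successors of a common world are R-related.
So F validates K, T, KTB, S5. The strongest is S5.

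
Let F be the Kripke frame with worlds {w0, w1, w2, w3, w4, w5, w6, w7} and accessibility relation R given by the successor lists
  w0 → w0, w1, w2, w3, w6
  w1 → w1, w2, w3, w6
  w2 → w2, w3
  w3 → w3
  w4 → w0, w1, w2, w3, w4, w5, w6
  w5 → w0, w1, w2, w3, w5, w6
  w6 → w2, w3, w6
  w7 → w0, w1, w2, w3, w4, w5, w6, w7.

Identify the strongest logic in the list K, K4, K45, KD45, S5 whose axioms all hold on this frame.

K4

Transitive (axiom 4): yes — every two-step R-path is closed by a direct edge.
Euclidean (axiom 5): no — w0 R w2 and w0 R w1, but not w2 R w1.
Serial (axiom D): yes — every world has a successor (e.g. w0 R w0).
Reflexive (axiom T): yes — every world is R-related to itself.
So F validates K, K4; K45 would additionally require R to be Euclidean. The strongest is K4.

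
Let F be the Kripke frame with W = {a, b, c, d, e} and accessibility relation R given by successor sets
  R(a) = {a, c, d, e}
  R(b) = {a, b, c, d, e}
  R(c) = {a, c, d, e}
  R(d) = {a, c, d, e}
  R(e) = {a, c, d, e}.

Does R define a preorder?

Yes

Reflexive: yes — every world is R-related to itself.
Transitive: yes — every two-step R-path is closed by a direct edge.
So R is a preorder.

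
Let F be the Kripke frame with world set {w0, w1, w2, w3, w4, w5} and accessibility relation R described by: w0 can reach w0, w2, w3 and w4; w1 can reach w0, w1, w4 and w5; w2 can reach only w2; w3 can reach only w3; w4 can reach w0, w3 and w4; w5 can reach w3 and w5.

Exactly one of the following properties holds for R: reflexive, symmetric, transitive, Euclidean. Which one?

reflexive

Reflexive: yes — every world is R-related to itself.
Symmetric: no — w0 R w2 but not w2 R w0.
Transitive: no — w1 R w0 and w0 R w2, but not w1 R w2.
Euclidean: no — w0 R w2 and w0 R w3, but not w2 R w3.
Only reflexive holds.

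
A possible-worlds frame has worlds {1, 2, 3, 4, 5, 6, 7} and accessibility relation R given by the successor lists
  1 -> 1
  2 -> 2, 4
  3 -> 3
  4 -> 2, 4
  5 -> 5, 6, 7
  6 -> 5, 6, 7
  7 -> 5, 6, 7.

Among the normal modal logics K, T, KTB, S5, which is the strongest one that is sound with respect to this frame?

Reflexive (axiom T): yes — every world is R-related to itself.
Symmetric (axiom B): yes — every pair in R has its reverse in R.
Euclidean (axiom 5): yes — any two successors of a common world are R-related.
So F validates K, T, KTB, S5. The strongest is S5.

S5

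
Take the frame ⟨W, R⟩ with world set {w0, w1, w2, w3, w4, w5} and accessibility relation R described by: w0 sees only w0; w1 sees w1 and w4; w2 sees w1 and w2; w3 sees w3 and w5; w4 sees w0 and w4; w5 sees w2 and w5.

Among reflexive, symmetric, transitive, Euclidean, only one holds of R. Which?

reflexive

Reflexive: yes — every world is R-related to itself.
Symmetric: no — w1 R w4 but not w4 R w1.
Transitive: no — w1 R w4 and w4 R w0, but not w1 R w0.
Euclidean: no — w1 R w4 and w1 R w1, but not w4 R w1.
Only reflexive holds.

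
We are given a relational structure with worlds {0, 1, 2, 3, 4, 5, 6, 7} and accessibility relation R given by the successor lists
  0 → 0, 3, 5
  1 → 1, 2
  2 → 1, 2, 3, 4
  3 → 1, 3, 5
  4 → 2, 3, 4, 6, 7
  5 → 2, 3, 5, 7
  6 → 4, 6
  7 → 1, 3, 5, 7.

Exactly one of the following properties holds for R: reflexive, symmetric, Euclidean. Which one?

reflexive

Reflexive: yes — every world is R-related to itself.
Symmetric: no — 0 R 3 but not 3 R 0.
Euclidean: no — 2 R 1 and 2 R 3, but not 1 R 3.
Only reflexive holds.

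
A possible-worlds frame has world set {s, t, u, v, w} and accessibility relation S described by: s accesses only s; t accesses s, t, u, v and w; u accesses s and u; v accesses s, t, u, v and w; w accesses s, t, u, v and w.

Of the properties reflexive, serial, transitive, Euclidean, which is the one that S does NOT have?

Euclidean

Reflexive: yes — every world is S-related to itself.
Serial: yes — every world has a successor (e.g. s S s).
Transitive: yes — every two-step S-path is closed by a direct edge.
Euclidean: no — t S s and t S u, but not s S u.
Only Euclidean fails.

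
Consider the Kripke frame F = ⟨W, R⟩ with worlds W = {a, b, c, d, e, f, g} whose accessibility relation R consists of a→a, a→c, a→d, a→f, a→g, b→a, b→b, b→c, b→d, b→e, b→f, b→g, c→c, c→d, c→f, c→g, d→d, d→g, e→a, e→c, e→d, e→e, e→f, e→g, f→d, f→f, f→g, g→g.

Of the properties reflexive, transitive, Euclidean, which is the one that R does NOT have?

Euclidean

Reflexive: yes — every world is R-related to itself.
Transitive: yes — every two-step R-path is closed by a direct edge.
Euclidean: no — a R d and a R c, but not d R c.
Only Euclidean fails.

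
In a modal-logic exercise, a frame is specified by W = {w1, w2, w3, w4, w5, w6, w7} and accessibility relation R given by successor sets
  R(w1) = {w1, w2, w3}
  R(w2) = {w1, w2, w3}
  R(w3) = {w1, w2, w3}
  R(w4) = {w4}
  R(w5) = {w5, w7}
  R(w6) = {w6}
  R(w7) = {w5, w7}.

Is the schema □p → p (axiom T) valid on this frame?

Yes

The schema T characterises exactly the reflexive frames.
Reflexive: yes — every world is R-related to itself.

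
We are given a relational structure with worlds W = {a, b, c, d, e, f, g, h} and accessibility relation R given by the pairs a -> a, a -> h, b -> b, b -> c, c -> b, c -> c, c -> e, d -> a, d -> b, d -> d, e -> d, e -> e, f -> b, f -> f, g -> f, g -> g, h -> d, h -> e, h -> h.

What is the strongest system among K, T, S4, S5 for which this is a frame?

Reflexive (axiom T): yes — every world is R-related to itself.
Transitive (axiom 4): no — a R h and h R d, but not a R d.
Euclidean (axiom 5): no — c R b and c R e, but not b R e.
So F validates K, T; S4 would additionally require R to be transitive. The strongest is T.

T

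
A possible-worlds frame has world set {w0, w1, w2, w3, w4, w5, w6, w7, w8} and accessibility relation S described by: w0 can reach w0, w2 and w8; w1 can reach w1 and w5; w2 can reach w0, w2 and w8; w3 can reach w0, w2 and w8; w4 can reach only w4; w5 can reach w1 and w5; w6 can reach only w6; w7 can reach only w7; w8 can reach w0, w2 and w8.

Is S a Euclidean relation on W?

Euclidean: yes — any two successors of a common world are S-related.

Yes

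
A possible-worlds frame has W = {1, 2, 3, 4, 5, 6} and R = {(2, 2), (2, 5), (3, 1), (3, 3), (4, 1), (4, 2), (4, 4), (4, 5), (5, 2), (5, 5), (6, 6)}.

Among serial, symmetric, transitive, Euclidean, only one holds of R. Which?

transitive

Serial: no — 1 has no R-successor.
Symmetric: no — 3 R 1 but not 1 R 3.
Transitive: yes — every two-step R-path is closed by a direct edge.
Euclidean: no — 4 R 1 and 4 R 2, but not 1 R 2.
Only transitive holds.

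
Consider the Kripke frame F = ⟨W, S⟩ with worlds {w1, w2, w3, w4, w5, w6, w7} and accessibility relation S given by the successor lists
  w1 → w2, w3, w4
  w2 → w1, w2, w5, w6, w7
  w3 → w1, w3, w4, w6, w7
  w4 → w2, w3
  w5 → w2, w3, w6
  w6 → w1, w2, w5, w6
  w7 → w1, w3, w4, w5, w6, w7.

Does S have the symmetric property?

Symmetric: no — w1 S w4 but not w4 S w1.

No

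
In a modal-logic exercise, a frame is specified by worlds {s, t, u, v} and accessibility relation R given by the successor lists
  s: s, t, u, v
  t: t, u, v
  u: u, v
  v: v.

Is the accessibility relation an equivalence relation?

No

Reflexive: yes — every world is R-related to itself.
Symmetric: no — s R t but not t R s.
Transitive: yes — every two-step R-path is closed by a direct edge.
So R is not an equivalence relation.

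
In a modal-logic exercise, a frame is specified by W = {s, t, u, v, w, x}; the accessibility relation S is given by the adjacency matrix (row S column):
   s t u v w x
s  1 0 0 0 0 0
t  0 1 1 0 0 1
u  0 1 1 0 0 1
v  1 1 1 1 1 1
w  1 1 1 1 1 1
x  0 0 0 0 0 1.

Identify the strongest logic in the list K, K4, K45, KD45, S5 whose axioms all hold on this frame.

K4

Transitive (axiom 4): yes — every two-step S-path is closed by a direct edge.
Euclidean (axiom 5): no — t S x and t S u, but not x S u.
Serial (axiom D): yes — every world has a successor (e.g. s S s).
Reflexive (axiom T): yes — every world is S-related to itself.
So F validates K, K4; K45 would additionally require S to be Euclidean. The strongest is K4.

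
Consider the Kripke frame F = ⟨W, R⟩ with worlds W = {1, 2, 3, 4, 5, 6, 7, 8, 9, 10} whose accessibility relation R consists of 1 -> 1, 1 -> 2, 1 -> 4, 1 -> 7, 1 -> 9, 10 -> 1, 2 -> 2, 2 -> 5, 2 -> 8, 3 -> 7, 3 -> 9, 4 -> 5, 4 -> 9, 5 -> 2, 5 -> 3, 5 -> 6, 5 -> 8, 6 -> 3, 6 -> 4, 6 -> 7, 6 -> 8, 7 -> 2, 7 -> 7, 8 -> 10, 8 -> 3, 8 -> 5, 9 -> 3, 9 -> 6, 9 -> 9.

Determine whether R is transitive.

Transitive: no — 1 R 2 and 2 R 5, but not 1 R 5.

No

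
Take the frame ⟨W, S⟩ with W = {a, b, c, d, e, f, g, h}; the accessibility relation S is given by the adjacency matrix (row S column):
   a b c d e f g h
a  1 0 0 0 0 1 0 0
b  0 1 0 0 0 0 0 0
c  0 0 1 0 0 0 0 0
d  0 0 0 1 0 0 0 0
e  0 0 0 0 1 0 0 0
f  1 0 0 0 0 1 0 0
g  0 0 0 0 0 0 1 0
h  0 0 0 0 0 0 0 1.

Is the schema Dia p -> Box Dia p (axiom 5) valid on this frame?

By correspondence theory, 5 is valid on a frame iff S is Euclidean.
Euclidean: yes — any two successors of a common world are S-related.

Yes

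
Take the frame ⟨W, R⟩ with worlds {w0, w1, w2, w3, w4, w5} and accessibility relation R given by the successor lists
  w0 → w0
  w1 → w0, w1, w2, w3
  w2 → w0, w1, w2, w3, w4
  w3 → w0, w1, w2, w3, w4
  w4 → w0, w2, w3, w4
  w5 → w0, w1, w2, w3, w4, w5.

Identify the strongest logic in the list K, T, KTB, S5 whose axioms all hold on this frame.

T

Reflexive (axiom T): yes — every world is R-related to itself.
Symmetric (axiom B): no — w1 R w0 but not w0 R w1.
Euclidean (axiom 5): no — w1 R w0 and w1 R w2, but not w0 R w2.
So F validates K, T; KTB would additionally require R to be symmetric. The strongest is T.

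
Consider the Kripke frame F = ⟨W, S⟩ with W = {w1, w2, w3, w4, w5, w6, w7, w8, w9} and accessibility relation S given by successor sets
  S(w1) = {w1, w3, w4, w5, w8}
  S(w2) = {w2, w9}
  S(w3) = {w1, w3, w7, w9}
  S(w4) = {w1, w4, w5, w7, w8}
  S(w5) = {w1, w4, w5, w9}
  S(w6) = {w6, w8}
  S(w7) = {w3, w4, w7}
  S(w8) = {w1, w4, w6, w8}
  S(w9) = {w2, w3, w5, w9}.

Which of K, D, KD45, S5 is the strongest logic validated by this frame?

D

Serial (axiom D): yes — every world has a successor (e.g. w1 S w1).
Euclidean (axiom 5): no — w1 S w3 and w1 S w4, but not w3 S w4.
Transitive (axiom 4): no — w1 S w3 and w3 S w7, but not w1 S w7.
Reflexive (axiom T): yes — every world is S-related to itself.
So F validates K, D; KD45 would additionally require S to be Euclidean and transitive. The strongest is D.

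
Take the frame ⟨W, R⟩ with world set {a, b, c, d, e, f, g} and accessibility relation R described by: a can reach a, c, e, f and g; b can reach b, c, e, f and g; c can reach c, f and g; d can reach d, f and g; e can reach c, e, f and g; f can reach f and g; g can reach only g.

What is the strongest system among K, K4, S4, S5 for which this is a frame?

Transitive (axiom 4): yes — every two-step R-path is closed by a direct edge.
Reflexive (axiom T): yes — every world is R-related to itself.
Euclidean (axiom 5): no — a R c and a R e, but not c R e.
So F validates K, K4, S4; S5 would additionally require R to be Euclidean. The strongest is S4.

S4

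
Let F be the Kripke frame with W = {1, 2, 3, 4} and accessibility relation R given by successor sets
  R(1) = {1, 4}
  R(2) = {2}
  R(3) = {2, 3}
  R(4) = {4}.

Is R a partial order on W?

Reflexive: yes — every world is R-related to itself.
Transitive: yes — every two-step R-path is closed by a direct edge.
Antisymmetric: yes — no distinct pair is related both ways.
So R is a partial order.

Yes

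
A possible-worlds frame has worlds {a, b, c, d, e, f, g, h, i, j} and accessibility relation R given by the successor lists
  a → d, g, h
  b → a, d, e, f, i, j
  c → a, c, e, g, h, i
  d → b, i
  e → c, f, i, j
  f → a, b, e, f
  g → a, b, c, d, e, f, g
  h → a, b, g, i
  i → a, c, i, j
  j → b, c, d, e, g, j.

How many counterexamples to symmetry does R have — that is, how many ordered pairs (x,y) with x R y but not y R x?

Enumerating: (a,d), (b,a), (b,e), (b,i), (c,a), (c,h), (d,i), (e,i), (f,a), (g,b), (g,d), (g,e), … and 9 more.
Total: 21.

21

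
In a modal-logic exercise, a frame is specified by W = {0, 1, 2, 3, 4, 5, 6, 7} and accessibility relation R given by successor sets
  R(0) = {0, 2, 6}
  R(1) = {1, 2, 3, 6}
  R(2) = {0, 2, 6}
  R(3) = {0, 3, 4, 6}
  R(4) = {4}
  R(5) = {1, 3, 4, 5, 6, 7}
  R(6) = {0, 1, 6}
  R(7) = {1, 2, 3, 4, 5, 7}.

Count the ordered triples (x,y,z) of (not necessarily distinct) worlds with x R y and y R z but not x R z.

21

Enumerating: (0,6,1), (1,2,0), (1,3,0), (1,3,4), (1,6,0), (2,6,1), (3,0,2), (3,6,1), (5,1,2), (5,3,0), (5,6,0), (5,7,2), … and 9 more.
Total: 21.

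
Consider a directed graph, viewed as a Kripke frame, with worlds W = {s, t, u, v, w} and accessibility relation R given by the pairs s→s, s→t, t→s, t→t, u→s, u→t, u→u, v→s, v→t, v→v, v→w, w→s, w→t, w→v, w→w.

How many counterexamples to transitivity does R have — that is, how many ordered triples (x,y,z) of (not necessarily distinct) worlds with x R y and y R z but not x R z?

R is transitive; there are no such tuples.

0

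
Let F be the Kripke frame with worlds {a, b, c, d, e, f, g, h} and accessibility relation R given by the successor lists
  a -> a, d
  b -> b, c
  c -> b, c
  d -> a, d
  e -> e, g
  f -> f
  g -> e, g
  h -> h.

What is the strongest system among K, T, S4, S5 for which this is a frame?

S5

Reflexive (axiom T): yes — every world is R-related to itself.
Transitive (axiom 4): yes — every two-step R-path is closed by a direct edge.
Euclidean (axiom 5): yes — any two successors of a common world are R-related.
So F validates K, T, S4, S5. The strongest is S5.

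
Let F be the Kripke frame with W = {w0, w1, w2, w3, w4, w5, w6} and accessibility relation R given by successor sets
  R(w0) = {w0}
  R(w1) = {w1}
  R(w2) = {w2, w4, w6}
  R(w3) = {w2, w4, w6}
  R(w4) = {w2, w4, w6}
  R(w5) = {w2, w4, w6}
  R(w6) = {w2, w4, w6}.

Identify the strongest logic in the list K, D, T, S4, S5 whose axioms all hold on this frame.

D

Serial (axiom D): yes — every world has a successor (e.g. w0 R w0).
Reflexive (axiom T): no — w3 is not related to itself.
Transitive (axiom 4): yes — every two-step R-path is closed by a direct edge.
Euclidean (axiom 5): yes — any two successors of a common world are R-related.
So F validates K, D; T would additionally require R to be reflexive. The strongest is D.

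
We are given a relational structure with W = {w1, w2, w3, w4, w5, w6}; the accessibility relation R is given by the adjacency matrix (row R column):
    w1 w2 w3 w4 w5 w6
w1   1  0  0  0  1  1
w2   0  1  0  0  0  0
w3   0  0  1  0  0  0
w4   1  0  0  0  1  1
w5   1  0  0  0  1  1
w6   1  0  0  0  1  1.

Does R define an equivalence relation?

Reflexive: no — w4 is not related to itself.
Symmetric: no — w4 R w1 but not w1 R w4.
Transitive: yes — every two-step R-path is closed by a direct edge.
So R is not an equivalence relation.

No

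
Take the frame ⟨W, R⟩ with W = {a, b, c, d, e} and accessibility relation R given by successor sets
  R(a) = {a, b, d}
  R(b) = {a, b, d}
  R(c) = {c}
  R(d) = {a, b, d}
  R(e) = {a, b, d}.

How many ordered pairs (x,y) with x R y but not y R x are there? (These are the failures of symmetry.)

3

Enumerating: (e,a), (e,b), (e,d).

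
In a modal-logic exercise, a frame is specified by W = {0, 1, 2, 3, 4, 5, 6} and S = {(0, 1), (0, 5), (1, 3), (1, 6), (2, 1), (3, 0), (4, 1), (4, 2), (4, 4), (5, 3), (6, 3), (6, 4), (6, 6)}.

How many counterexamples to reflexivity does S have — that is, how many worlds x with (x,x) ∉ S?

Enumerating: 0, 1, 2, 3, 5.

5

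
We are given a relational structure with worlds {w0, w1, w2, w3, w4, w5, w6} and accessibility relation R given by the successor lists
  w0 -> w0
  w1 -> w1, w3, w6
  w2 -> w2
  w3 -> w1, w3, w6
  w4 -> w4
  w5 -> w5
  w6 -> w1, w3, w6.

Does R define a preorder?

Yes

Reflexive: yes — every world is R-related to itself.
Transitive: yes — every two-step R-path is closed by a direct edge.
So R is a preorder.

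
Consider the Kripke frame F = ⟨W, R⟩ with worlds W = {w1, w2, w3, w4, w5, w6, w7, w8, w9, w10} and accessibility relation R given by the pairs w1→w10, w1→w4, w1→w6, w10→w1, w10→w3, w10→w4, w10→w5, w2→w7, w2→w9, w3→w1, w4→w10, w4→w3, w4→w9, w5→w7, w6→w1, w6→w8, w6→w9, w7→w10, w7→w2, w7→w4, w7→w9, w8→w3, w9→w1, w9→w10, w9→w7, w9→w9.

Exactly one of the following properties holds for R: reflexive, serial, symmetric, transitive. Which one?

Reflexive: no — w1 is not related to itself.
Serial: yes — every world has a successor (e.g. w1 R w10).
Symmetric: no — w1 R w4 but not w4 R w1.
Transitive: no — w1 R w10 and w10 R w3, but not w1 R w3.
Only serial holds.

serial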